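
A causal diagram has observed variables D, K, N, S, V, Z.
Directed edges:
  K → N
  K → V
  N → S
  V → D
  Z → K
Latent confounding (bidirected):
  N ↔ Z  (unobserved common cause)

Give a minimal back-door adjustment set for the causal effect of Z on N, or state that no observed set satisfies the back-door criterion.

Z→N: no observed back-door set.

desc(Z)\{Z}={D,K,N,S,V}; candidates ⊆ {—}.
Z↔N: latent back-door arc(s) into Z.
size 0: {}; under {} Z still reaches {N,S} ∋ N.
Z↔N cannot be blocked by any observed set — no back-door set.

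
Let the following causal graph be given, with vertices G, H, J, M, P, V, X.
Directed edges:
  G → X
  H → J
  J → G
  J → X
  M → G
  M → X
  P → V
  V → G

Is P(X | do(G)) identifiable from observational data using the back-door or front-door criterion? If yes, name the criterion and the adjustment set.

P(X|do(G)): backdoor, adjust for {J, M}.

desc(G)\{G}={X}; candidates ⊆ {H,J,M,P,V}.
size 0: {}; under {} G still reaches {H,J,M,P,V,X} ∋ X.
size 1: {H}, {J}, {M} …(+2); under {H} G still reaches {J,M,P,V,X} ∋ X.
{J,M}: G⊥X given {J,M} in G with G→· removed — back-door holds.
P(X|do(G)) = Σ_{J,M} P(X|G,J,M)·P(J,M).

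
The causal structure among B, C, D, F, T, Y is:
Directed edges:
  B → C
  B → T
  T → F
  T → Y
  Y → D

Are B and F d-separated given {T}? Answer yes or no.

Yes — B ⊥ F | {T}.

Bayes-Ball from B | {T} reaches {C}.
F ∉ reach(B|{T}) ⇒ B ⊥ F | {T}.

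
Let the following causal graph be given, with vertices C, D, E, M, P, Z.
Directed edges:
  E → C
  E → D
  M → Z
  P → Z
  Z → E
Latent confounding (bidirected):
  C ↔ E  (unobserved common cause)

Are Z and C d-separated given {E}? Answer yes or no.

No — Z and C are d-connected given {E}.

Bayes-Ball from Z | {E} reaches {C,M,P}.
C ∈ reach(Z|{E}) ⇒ Z ⊥̸ C | {E}.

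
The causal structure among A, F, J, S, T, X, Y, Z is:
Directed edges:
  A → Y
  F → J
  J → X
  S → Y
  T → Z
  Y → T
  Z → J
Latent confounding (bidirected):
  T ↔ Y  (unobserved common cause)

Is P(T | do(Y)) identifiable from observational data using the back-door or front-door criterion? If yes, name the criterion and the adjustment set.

P(T|do(Y)): not identifiable (no BD/FD set).

desc(Y)\{Y}={J,T,X,Z}; candidates ⊆ {A,F,S}.
Y↔T: latent back-door arc(s) into Y.
size 0: {}; under {} Y still reaches {A,J,S,T,X,Z} ∋ T.
size 1: {A}, {F}, {S}; under {A} Y still reaches {J,S,T,X,Z} ∋ T.
size 2: {A,F}, {A,S}, {F,S}; under {A,F} Y still reaches {J,S,T,X,Z} ∋ T.
Y↔T cannot be blocked by any observed set — no back-door set.
No mediator lies on a directed Y→…→T path.
Neither criterion identifies P(T|do(Y)) in this graph.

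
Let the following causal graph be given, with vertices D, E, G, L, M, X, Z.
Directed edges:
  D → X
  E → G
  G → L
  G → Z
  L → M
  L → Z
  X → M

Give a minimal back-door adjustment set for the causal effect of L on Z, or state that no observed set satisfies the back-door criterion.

desc(L)\{L}={M,Z}; candidates ⊆ {D,E,G,X}.
size 0: {}; under {} L still reaches {E,G,Z} ∋ Z.
{G}: L⊥Z given {G} in G with L→· removed — back-door holds.

L→Z: minimal back-door set {G}.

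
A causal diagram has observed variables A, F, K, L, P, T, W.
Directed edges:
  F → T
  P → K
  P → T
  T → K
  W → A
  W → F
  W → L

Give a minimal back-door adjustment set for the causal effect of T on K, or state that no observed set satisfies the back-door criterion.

T→K: minimal back-door set {P}.

desc(T)\{T}={K}; candidates ⊆ {A,F,L,P,W}.
size 0: {}; under {} T still reaches {A,F,K,L,P,W} ∋ K.
{P}: T⊥K given {P} in G with T→· removed — back-door holds.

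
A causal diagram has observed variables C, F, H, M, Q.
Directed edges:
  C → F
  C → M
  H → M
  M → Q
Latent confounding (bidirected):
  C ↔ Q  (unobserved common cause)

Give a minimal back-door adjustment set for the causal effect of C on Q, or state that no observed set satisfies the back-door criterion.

desc(C)\{C}={F,M,Q}; candidates ⊆ {H}.
C↔Q: latent back-door arc(s) into C.
size 0: {}; under {} C still reaches {Q} ∋ Q.
size 1: {H}; under {H} C still reaches {Q} ∋ Q.
C↔Q cannot be blocked by any observed set — no back-door set.

C→Q: no observed back-door set.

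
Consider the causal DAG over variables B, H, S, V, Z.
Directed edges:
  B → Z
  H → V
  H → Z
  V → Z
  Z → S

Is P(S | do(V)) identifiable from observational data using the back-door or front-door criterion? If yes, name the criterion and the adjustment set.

P(S|do(V)): backdoor, adjust for {H}.

desc(V)\{V}={S,Z}; candidates ⊆ {B,H}.
size 0: {}; under {} V still reaches {H,S,Z} ∋ S.
{H}: V⊥S given {H} in G with V→· removed — back-door holds.
P(S|do(V)) = Σ_{H} P(S|V,H)·P(H).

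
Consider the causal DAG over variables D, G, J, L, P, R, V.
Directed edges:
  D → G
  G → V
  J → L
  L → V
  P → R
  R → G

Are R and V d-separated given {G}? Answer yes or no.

Bayes-Ball from R | {G} reaches {D,P}.
V ∉ reach(R|{G}) ⇒ R ⊥ V | {G}.

Yes — R ⊥ V | {G}.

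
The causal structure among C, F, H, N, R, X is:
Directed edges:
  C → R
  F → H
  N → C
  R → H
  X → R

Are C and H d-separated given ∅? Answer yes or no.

No — C and H are d-connected given ∅.

Bayes-Ball from C | ∅ reaches {H,N,R}.
H ∈ reach(C|∅) ⇒ C ⊥̸ H | ∅.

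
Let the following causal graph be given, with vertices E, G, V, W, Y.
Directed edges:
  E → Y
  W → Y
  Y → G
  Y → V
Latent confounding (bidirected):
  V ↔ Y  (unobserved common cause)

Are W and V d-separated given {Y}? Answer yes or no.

No — W and V are d-connected given {Y}.

Bayes-Ball from W | {Y} reaches {E,V}.
V ∈ reach(W|{Y}) ⇒ W ⊥̸ V | {Y}.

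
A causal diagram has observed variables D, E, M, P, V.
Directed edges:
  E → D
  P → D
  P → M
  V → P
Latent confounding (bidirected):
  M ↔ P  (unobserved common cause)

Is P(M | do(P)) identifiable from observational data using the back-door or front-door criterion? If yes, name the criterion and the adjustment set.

P(M|do(P)): not identifiable (no BD/FD set).

desc(P)\{P}={D,M}; candidates ⊆ {E,V}.
P↔M: latent back-door arc(s) into P.
size 0: {}; under {} P still reaches {M,V} ∋ M.
size 1: {E}, {V}; under {E} P still reaches {M,V} ∋ M.
size 2: {E,V}; under {E,V} P still reaches {M} ∋ M.
P↔M cannot be blocked by any observed set — no back-door set.
No mediator lies on a directed P→…→M path.
Neither criterion identifies P(M|do(P)) in this graph.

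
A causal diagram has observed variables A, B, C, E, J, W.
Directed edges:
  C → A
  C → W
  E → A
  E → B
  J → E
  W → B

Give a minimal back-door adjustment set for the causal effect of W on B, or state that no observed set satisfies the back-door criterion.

W→B: minimal back-door set ∅.

desc(W)\{W}={B}; candidates ⊆ {A,C,E,J}.
∅: W⊥B given ∅ in G with W→· removed — back-door holds.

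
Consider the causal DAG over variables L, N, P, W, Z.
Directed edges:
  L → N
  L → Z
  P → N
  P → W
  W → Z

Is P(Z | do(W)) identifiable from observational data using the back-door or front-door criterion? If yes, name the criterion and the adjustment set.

desc(W)\{W}={Z}; candidates ⊆ {L,N,P}.
∅: W⊥Z given ∅ in G with W→· removed — back-door holds.
P(Z|do(W)) = P(Z|W) — no adjustment needed.

P(Z|do(W)): backdoor, adjust for ∅.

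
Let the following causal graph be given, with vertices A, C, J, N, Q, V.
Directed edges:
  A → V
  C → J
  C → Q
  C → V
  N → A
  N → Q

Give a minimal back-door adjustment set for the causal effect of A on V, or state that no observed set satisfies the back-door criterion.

desc(A)\{A}={V}; candidates ⊆ {C,J,N,Q}.
∅: A⊥V given ∅ in G with A→· removed — back-door holds.

A→V: minimal back-door set ∅.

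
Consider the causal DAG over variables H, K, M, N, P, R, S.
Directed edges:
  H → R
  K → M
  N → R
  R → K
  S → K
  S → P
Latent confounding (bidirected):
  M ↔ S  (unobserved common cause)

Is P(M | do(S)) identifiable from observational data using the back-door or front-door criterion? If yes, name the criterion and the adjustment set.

P(M|do(S)): frontdoor, adjust for {K}.

desc(S)\{S}={K,M,P}; candidates ⊆ {H,N,R}.
S↔M: latent back-door arc(s) into S.
size 0: {}; under {} S still reaches {M} ∋ M.
size 1: {H}, {N}, {R}; under {H} S still reaches {M} ∋ M.
size 2: {H,N}, {H,R}, {N,R}; under {H,N} S still reaches {M} ∋ M.
S↔M cannot be blocked by any observed set — no back-door set.
{K}: (i) intercepts every directed S→M path; (ii) no back-door S→{K}; (iii) {S} blocks every back-door {K}→M. Front-door holds.
P(M|do(S)) = Σ_{K} P(K|S) Σ_{S'} P(M|K,S')P(S').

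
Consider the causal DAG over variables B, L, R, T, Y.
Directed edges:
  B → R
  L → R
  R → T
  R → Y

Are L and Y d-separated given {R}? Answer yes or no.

Yes — L ⊥ Y | {R}.

Bayes-Ball from L | {R} reaches {B}.
Y ∉ reach(L|{R}) ⇒ L ⊥ Y | {R}.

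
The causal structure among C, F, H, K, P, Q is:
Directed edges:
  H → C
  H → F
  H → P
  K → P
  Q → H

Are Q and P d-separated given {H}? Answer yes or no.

Yes — Q ⊥ P | {H}.

Bayes-Ball from Q | {H} reaches ∅.
P ∉ reach(Q|{H}) ⇒ Q ⊥ P | {H}.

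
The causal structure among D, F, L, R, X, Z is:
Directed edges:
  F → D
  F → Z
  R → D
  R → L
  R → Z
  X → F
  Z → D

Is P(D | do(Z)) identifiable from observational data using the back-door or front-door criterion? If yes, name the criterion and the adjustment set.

desc(Z)\{Z}={D}; candidates ⊆ {F,L,R,X}.
size 0: {}; under {} Z still reaches {D,F,L,R,X} ∋ D.
size 1: {F}, {L}, {R} …(+1); under {F} Z still reaches {D,L,R} ∋ D.
{F,R}: Z⊥D given {F,R} in G with Z→· removed — back-door holds.
P(D|do(Z)) = Σ_{F,R} P(D|Z,F,R)·P(F,R).

P(D|do(Z)): backdoor, adjust for {F, R}.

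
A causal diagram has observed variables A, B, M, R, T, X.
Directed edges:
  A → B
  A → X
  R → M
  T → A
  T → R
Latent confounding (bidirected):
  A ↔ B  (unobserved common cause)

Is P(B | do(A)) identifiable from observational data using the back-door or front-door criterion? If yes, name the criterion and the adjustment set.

P(B|do(A)): not identifiable (no BD/FD set).

desc(A)\{A}={B,X}; candidates ⊆ {M,R,T}.
A↔B: latent back-door arc(s) into A.
size 0: {}; under {} A still reaches {B,M,R,T} ∋ B.
size 1: {M}, {R}, {T}; under {M} A still reaches {B,R,T} ∋ B.
size 2: {M,R}, {M,T}, {R,T}; under {M,R} A still reaches {B,T} ∋ B.
A↔B cannot be blocked by any observed set — no back-door set.
No mediator lies on a directed A→…→B path.
Neither criterion identifies P(B|do(A)) in this graph.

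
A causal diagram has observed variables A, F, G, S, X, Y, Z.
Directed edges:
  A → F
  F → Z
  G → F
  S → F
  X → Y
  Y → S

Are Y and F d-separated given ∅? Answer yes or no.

Bayes-Ball from Y | ∅ reaches {F,S,X,Z}.
F ∈ reach(Y|∅) ⇒ Y ⊥̸ F | ∅.

No — Y and F are d-connected given ∅.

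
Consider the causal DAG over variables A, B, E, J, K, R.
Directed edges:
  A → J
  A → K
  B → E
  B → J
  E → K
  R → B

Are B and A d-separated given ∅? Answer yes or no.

Bayes-Ball from B | ∅ reaches {E,J,K,R}.
A ∉ reach(B|∅) ⇒ B ⊥ A | ∅.

Yes — B ⊥ A | ∅.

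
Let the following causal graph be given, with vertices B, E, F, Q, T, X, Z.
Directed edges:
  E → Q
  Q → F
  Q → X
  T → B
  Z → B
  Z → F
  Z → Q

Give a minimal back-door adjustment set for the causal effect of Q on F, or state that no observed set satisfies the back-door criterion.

desc(Q)\{Q}={F,X}; candidates ⊆ {B,E,T,Z}.
size 0: {}; under {} Q still reaches {B,E,F,Z} ∋ F.
{Z}: Q⊥F given {Z} in G with Q→· removed — back-door holds.

Q→F: minimal back-door set {Z}.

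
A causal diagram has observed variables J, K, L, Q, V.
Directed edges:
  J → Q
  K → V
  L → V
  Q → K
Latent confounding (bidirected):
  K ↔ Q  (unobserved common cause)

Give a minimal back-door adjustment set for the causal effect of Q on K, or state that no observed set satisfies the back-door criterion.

desc(Q)\{Q}={K,V}; candidates ⊆ {J,L}.
Q↔K: latent back-door arc(s) into Q.
size 0: {}; under {} Q still reaches {J,K,V} ∋ K.
size 1: {J}, {L}; under {J} Q still reaches {K,V} ∋ K.
size 2: {J,L}; under {J,L} Q still reaches {K,V} ∋ K.
Q↔K cannot be blocked by any observed set — no back-door set.

Q→K: no observed back-door set.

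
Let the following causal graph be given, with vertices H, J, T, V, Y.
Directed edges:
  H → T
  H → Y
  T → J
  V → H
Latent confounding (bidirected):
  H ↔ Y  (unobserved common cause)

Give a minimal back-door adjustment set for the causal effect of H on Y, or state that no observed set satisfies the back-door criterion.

H→Y: no observed back-door set.

desc(H)\{H}={J,T,Y}; candidates ⊆ {V}.
H↔Y: latent back-door arc(s) into H.
size 0: {}; under {} H still reaches {V,Y} ∋ Y.
size 1: {V}; under {V} H still reaches {Y} ∋ Y.
H↔Y cannot be blocked by any observed set — no back-door set.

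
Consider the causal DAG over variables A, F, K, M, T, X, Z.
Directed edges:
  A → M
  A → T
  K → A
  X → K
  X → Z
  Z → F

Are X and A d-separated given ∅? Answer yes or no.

Bayes-Ball from X | ∅ reaches {A,F,K,M,T,Z}.
A ∈ reach(X|∅) ⇒ X ⊥̸ A | ∅.

No — X and A are d-connected given ∅.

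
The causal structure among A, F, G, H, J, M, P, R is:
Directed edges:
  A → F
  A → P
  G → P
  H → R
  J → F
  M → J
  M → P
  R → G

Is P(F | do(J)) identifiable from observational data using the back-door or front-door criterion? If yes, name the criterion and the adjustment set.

desc(J)\{J}={F}; candidates ⊆ {A,G,H,M,P,R}.
∅: J⊥F given ∅ in G with J→· removed — back-door holds.
P(F|do(J)) = P(F|J) — no adjustment needed.

P(F|do(J)): backdoor, adjust for ∅.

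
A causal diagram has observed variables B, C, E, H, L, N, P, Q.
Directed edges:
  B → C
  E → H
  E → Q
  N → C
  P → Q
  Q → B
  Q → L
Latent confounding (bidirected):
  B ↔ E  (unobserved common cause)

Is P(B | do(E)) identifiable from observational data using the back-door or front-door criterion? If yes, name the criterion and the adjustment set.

desc(E)\{E}={B,C,H,L,Q}; candidates ⊆ {N,P}.
E↔B: latent back-door arc(s) into E.
size 0: {}; under {} E still reaches {B,C} ∋ B.
size 1: {N}, {P}; under {N} E still reaches {B,C} ∋ B.
size 2: {N,P}; under {N,P} E still reaches {B,C} ∋ B.
E↔B cannot be blocked by any observed set — no back-door set.
{Q}: (i) intercepts every directed E→B path; (ii) no back-door E→{Q}; (iii) {E} blocks every back-door {Q}→B. Front-door holds.
P(B|do(E)) = Σ_{Q} P(Q|E) Σ_{E'} P(B|Q,E')P(E').

P(B|do(E)): frontdoor, adjust for {Q}.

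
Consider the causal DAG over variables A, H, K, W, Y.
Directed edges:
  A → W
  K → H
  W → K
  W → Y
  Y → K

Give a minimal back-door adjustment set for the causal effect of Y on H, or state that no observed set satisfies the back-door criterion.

Y→H: minimal back-door set {W}.

desc(Y)\{Y}={H,K}; candidates ⊆ {A,W}.
size 0: {}; under {} Y still reaches {A,H,K,W} ∋ H.
{W}: Y⊥H given {W} in G with Y→· removed — back-door holds.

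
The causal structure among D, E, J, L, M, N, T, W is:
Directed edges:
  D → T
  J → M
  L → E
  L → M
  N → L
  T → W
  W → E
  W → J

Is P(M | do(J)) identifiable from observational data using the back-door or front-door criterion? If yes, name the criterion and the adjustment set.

desc(J)\{J}={M}; candidates ⊆ {D,E,L,N,T,W}.
∅: J⊥M given ∅ in G with J→· removed — back-door holds.
P(M|do(J)) = P(M|J) — no adjustment needed.

P(M|do(J)): backdoor, adjust for ∅.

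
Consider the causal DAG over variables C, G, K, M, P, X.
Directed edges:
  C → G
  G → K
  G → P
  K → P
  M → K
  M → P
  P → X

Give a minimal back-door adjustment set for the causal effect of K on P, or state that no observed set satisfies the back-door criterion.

desc(K)\{K}={P,X}; candidates ⊆ {C,G,M}.
size 0: {}; under {} K still reaches {C,G,M,P,X} ∋ P.
size 1: {C}, {G}, {M}; under {C} K still reaches {G,M,P,X} ∋ P.
{G,M}: K⊥P given {G,M} in G with K→· removed — back-door holds.

K→P: minimal back-door set {G, M}.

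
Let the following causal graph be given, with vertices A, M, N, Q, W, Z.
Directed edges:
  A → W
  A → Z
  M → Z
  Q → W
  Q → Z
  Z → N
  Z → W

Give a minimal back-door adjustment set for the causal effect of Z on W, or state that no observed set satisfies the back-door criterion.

desc(Z)\{Z}={N,W}; candidates ⊆ {A,M,Q}.
size 0: {}; under {} Z still reaches {A,M,Q,W} ∋ W.
size 1: {A}, {M}, {Q}; under {A} Z still reaches {M,Q,W} ∋ W.
{A,Q}: Z⊥W given {A,Q} in G with Z→· removed — back-door holds.

Z→W: minimal back-door set {A, Q}.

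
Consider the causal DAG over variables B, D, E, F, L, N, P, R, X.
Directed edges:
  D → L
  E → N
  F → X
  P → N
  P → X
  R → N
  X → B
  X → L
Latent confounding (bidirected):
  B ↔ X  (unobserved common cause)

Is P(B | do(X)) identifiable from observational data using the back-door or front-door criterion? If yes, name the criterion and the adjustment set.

desc(X)\{X}={B,L}; candidates ⊆ {D,E,F,N,P,R}.
X↔B: latent back-door arc(s) into X.
size 0: {}; under {} X still reaches {B,F,N,P} ∋ B.
size 1: {D}, {E}, {F} …(+3); under {D} X still reaches {B,F,N,P} ∋ B.
size 2: {D,E}, {D,F}, {D,N} …(+12); under {D,E} X still reaches {B,F,N,P} ∋ B.
X↔B cannot be blocked by any observed set — no back-door set.
No mediator lies on a directed X→…→B path.
Neither criterion identifies P(B|do(X)) in this graph.

P(B|do(X)): not identifiable (no BD/FD set).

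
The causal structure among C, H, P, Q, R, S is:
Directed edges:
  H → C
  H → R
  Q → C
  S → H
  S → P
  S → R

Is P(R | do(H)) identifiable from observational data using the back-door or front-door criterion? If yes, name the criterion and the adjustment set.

desc(H)\{H}={C,R}; candidates ⊆ {P,Q,S}.
size 0: {}; under {} H still reaches {P,R,S} ∋ R.
{S}: H⊥R given {S} in G with H→· removed — back-door holds.
P(R|do(H)) = Σ_{S} P(R|H,S)·P(S).

P(R|do(H)): backdoor, adjust for {S}.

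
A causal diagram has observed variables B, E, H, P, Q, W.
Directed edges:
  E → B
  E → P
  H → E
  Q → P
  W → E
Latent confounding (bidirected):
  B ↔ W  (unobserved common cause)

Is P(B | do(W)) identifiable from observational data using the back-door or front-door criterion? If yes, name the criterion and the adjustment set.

desc(W)\{W}={B,E,P}; candidates ⊆ {H,Q}.
W↔B: latent back-door arc(s) into W.
size 0: {}; under {} W still reaches {B} ∋ B.
size 1: {H}, {Q}; under {H} W still reaches {B} ∋ B.
size 2: {H,Q}; under {H,Q} W still reaches {B} ∋ B.
W↔B cannot be blocked by any observed set — no back-door set.
{E}: (i) intercepts every directed W→B path; (ii) no back-door W→{E}; (iii) {W} blocks every back-door {E}→B. Front-door holds.
P(B|do(W)) = Σ_{E} P(E|W) Σ_{W'} P(B|E,W')P(W').

P(B|do(W)): frontdoor, adjust for {E}.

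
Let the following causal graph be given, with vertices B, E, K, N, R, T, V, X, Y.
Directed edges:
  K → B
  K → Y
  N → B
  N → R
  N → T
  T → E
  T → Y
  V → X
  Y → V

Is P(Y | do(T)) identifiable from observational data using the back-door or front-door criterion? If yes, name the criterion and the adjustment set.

desc(T)\{T}={E,V,X,Y}; candidates ⊆ {B,K,N,R}.
∅: T⊥Y given ∅ in G with T→· removed — back-door holds.
P(Y|do(T)) = P(Y|T) — no adjustment needed.

P(Y|do(T)): backdoor, adjust for ∅.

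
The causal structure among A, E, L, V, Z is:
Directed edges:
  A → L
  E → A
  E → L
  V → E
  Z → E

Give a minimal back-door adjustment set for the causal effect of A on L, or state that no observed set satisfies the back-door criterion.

A→L: minimal back-door set {E}.

desc(A)\{A}={L}; candidates ⊆ {E,V,Z}.
size 0: {}; under {} A still reaches {E,L,V,Z} ∋ L.
{E}: A⊥L given {E} in G with A→· removed — back-door holds.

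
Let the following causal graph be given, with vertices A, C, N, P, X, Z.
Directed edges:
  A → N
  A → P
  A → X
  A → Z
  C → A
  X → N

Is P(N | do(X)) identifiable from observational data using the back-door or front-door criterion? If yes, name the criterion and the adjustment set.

P(N|do(X)): backdoor, adjust for {A}.

desc(X)\{X}={N}; candidates ⊆ {A,C,P,Z}.
size 0: {}; under {} X still reaches {A,C,N,P,Z} ∋ N.
{A}: X⊥N given {A} in G with X→· removed — back-door holds.
P(N|do(X)) = Σ_{A} P(N|X,A)·P(A).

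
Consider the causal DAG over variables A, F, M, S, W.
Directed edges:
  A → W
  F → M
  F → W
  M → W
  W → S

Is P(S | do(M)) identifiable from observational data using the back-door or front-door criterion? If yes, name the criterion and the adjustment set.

P(S|do(M)): backdoor, adjust for {F}.

desc(M)\{M}={S,W}; candidates ⊆ {A,F}.
size 0: {}; under {} M still reaches {F,S,W} ∋ S.
{F}: M⊥S given {F} in G with M→· removed — back-door holds.
P(S|do(M)) = Σ_{F} P(S|M,F)·P(F).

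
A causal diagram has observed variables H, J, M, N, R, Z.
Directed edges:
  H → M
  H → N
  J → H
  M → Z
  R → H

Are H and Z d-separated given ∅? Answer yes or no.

No — H and Z are d-connected given ∅.

Bayes-Ball from H | ∅ reaches {J,M,N,R,Z}.
Z ∈ reach(H|∅) ⇒ H ⊥̸ Z | ∅.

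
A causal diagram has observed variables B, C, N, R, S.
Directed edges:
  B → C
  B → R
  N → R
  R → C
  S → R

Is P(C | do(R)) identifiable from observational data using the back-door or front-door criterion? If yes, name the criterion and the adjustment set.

P(C|do(R)): backdoor, adjust for {B}.

desc(R)\{R}={C}; candidates ⊆ {B,N,S}.
size 0: {}; under {} R still reaches {B,C,N,S} ∋ C.
{B}: R⊥C given {B} in G with R→· removed — back-door holds.
P(C|do(R)) = Σ_{B} P(C|R,B)·P(B).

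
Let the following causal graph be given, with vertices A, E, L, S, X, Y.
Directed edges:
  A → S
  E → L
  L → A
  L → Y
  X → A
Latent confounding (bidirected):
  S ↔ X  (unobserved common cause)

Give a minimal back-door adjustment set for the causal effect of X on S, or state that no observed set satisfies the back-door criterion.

X→S: no observed back-door set.

desc(X)\{X}={A,S}; candidates ⊆ {E,L,Y}.
X↔S: latent back-door arc(s) into X.
size 0: {}; under {} X still reaches {S} ∋ S.
size 1: {E}, {L}, {Y}; under {E} X still reaches {S} ∋ S.
size 2: {E,L}, {E,Y}, {L,Y}; under {E,L} X still reaches {S} ∋ S.
X↔S cannot be blocked by any observed set — no back-door set.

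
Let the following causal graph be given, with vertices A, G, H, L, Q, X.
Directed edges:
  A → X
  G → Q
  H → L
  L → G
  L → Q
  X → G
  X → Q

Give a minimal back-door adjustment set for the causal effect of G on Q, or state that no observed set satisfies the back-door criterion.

desc(G)\{G}={Q}; candidates ⊆ {A,H,L,X}.
size 0: {}; under {} G still reaches {A,H,L,Q,X} ∋ Q.
size 1: {A}, {H}, {L} …(+1); under {A} G still reaches {H,L,Q,X} ∋ Q.
{L,X}: G⊥Q given {L,X} in G with G→· removed — back-door holds.

G→Q: minimal back-door set {L, X}.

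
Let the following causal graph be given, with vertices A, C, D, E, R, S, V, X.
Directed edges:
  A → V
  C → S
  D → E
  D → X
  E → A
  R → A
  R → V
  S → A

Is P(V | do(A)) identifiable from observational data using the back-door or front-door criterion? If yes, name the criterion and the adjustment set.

P(V|do(A)): backdoor, adjust for {R}.

desc(A)\{A}={V}; candidates ⊆ {C,D,E,R,S,X}.
size 0: {}; under {} A still reaches {C,D,E,R,S,V,X} ∋ V.
{R}: A⊥V given {R} in G with A→· removed — back-door holds.
P(V|do(A)) = Σ_{R} P(V|A,R)·P(R).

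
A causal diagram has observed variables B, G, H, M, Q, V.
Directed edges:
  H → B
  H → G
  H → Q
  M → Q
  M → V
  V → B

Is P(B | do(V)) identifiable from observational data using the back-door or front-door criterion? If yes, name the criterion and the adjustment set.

P(B|do(V)): backdoor, adjust for ∅.

desc(V)\{V}={B}; candidates ⊆ {G,H,M,Q}.
∅: V⊥B given ∅ in G with V→· removed — back-door holds.
P(B|do(V)) = P(B|V) — no adjustment needed.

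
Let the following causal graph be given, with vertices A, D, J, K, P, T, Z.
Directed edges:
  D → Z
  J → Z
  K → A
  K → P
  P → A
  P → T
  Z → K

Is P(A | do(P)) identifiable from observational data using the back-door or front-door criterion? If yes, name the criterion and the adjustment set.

P(A|do(P)): backdoor, adjust for {K}.

desc(P)\{P}={A,T}; candidates ⊆ {D,J,K,Z}.
size 0: {}; under {} P still reaches {A,D,J,K,Z} ∋ A.
{K}: P⊥A given {K} in G with P→· removed — back-door holds.
P(A|do(P)) = Σ_{K} P(A|P,K)·P(K).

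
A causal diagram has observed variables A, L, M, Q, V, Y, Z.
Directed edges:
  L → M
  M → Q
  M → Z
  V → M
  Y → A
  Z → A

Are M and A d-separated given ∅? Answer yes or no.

No — M and A are d-connected given ∅.

Bayes-Ball from M | ∅ reaches {A,L,Q,V,Z}.
A ∈ reach(M|∅) ⇒ M ⊥̸ A | ∅.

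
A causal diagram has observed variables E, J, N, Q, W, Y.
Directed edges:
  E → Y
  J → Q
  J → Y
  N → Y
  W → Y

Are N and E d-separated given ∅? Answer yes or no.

Yes — N ⊥ E | ∅.

Bayes-Ball from N | ∅ reaches {Y}.
E ∉ reach(N|∅) ⇒ N ⊥ E | ∅.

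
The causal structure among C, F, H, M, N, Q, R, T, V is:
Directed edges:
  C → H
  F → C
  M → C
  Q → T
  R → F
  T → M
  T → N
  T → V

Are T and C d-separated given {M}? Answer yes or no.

Yes — T ⊥ C | {M}.

Bayes-Ball from T | {M} reaches {N,Q,V}.
C ∉ reach(T|{M}) ⇒ T ⊥ C | {M}.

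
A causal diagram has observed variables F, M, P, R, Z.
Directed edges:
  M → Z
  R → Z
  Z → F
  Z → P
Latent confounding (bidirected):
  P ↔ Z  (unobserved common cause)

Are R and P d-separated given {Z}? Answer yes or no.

No — R and P are d-connected given {Z}.

Bayes-Ball from R | {Z} reaches {M,P}.
P ∈ reach(R|{Z}) ⇒ R ⊥̸ P | {Z}.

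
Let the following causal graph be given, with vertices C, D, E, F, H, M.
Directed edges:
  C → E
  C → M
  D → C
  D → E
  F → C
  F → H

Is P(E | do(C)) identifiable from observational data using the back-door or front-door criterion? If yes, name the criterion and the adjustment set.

desc(C)\{C}={E,M}; candidates ⊆ {D,F,H}.
size 0: {}; under {} C still reaches {D,E,F,H} ∋ E.
{D}: C⊥E given {D} in G with C→· removed — back-door holds.
P(E|do(C)) = Σ_{D} P(E|C,D)·P(D).

P(E|do(C)): backdoor, adjust for {D}.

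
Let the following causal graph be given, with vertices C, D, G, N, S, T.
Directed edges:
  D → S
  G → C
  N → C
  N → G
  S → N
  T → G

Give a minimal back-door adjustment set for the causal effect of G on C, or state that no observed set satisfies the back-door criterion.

desc(G)\{G}={C}; candidates ⊆ {D,N,S,T}.
size 0: {}; under {} G still reaches {C,D,N,S,T} ∋ C.
{N}: G⊥C given {N} in G with G→· removed — back-door holds.

G→C: minimal back-door set {N}.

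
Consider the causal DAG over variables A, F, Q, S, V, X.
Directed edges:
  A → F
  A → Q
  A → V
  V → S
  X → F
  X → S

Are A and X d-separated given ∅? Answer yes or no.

Yes — A ⊥ X | ∅.

Bayes-Ball from A | ∅ reaches {F,Q,S,V}.
X ∉ reach(A|∅) ⇒ A ⊥ X | ∅.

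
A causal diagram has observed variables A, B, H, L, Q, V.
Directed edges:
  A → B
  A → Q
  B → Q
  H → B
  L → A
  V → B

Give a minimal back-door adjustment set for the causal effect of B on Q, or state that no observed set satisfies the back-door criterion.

desc(B)\{B}={Q}; candidates ⊆ {A,H,L,V}.
size 0: {}; under {} B still reaches {A,H,L,Q,V} ∋ Q.
{A}: B⊥Q given {A} in G with B→· removed — back-door holds.

B→Q: minimal back-door set {A}.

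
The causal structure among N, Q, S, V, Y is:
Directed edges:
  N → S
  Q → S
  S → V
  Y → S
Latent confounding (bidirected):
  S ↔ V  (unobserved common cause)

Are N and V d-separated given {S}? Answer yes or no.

No — N and V are d-connected given {S}.

Bayes-Ball from N | {S} reaches {Q,V,Y}.
V ∈ reach(N|{S}) ⇒ N ⊥̸ V | {S}.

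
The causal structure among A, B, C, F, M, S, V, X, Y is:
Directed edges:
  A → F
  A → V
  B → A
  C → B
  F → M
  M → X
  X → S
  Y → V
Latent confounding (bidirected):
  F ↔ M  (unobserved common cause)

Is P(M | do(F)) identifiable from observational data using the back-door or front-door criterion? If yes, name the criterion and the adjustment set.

P(M|do(F)): not identifiable (no BD/FD set).

desc(F)\{F}={M,S,X}; candidates ⊆ {A,B,C,V,Y}.
F↔M: latent back-door arc(s) into F.
size 0: {}; under {} F still reaches {A,B,C,M,S,V,X} ∋ M.
size 1: {A}, {B}, {C} …(+2); under {A} F still reaches {M,S,X} ∋ M.
size 2: {A,B}, {A,C}, {A,V} …(+7); under {A,B} F still reaches {M,S,X} ∋ M.
F↔M cannot be blocked by any observed set — no back-door set.
No mediator lies on a directed F→…→M path.
Neither criterion identifies P(M|do(F)) in this graph.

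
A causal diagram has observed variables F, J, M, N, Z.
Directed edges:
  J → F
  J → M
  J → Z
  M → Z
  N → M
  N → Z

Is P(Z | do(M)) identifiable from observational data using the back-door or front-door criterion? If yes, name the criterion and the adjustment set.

desc(M)\{M}={Z}; candidates ⊆ {F,J,N}.
size 0: {}; under {} M still reaches {F,J,N,Z} ∋ Z.
size 1: {F}, {J}, {N}; under {F} M still reaches {J,N,Z} ∋ Z.
{J,N}: M⊥Z given {J,N} in G with M→· removed — back-door holds.
P(Z|do(M)) = Σ_{J,N} P(Z|M,J,N)·P(J,N).

P(Z|do(M)): backdoor, adjust for {J, N}.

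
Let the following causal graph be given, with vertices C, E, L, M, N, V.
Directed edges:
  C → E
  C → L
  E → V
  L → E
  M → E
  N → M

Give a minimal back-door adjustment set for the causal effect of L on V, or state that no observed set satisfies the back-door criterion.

L→V: minimal back-door set {C}.

desc(L)\{L}={E,V}; candidates ⊆ {C,M,N}.
size 0: {}; under {} L still reaches {C,E,V} ∋ V.
{C}: L⊥V given {C} in G with L→· removed — back-door holds.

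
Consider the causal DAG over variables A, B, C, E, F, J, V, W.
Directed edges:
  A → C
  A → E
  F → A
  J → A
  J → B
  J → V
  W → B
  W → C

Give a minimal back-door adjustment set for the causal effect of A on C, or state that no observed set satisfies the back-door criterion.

A→C: minimal back-door set ∅.

desc(A)\{A}={C,E}; candidates ⊆ {B,F,J,V,W}.
∅: A⊥C given ∅ in G with A→· removed — back-door holds.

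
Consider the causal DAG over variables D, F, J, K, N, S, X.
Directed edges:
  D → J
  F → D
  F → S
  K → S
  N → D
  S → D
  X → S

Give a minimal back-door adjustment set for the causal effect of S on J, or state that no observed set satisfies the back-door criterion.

S→J: minimal back-door set {F}.

desc(S)\{S}={D,J}; candidates ⊆ {F,K,N,X}.
size 0: {}; under {} S still reaches {D,F,J,K,X} ∋ J.
{F}: S⊥J given {F} in G with S→· removed — back-door holds.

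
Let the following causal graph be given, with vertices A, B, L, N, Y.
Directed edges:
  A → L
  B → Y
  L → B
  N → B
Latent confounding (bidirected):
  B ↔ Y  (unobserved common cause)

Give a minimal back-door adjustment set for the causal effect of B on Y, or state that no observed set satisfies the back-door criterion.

desc(B)\{B}={Y}; candidates ⊆ {A,L,N}.
B↔Y: latent back-door arc(s) into B.
size 0: {}; under {} B still reaches {A,L,N,Y} ∋ Y.
size 1: {A}, {L}, {N}; under {A} B still reaches {L,N,Y} ∋ Y.
size 2: {A,L}, {A,N}, {L,N}; under {A,L} B still reaches {N,Y} ∋ Y.
B↔Y cannot be blocked by any observed set — no back-door set.

B→Y: no observed back-door set.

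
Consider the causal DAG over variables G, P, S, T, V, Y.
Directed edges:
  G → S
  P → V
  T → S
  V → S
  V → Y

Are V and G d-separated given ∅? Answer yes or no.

Bayes-Ball from V | ∅ reaches {P,S,Y}.
G ∉ reach(V|∅) ⇒ V ⊥ G | ∅.

Yes — V ⊥ G | ∅.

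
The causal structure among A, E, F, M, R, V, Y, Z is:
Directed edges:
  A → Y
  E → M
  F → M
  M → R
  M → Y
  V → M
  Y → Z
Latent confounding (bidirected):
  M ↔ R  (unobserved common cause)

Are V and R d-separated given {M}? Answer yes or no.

No — V and R are d-connected given {M}.

Bayes-Ball from V | {M} reaches {E,F,R}.
R ∈ reach(V|{M}) ⇒ V ⊥̸ R | {M}.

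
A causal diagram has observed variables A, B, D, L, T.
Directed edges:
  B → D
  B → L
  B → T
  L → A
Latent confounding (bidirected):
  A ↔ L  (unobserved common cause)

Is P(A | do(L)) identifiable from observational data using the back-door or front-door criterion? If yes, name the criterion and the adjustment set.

desc(L)\{L}={A}; candidates ⊆ {B,D,T}.
L↔A: latent back-door arc(s) into L.
size 0: {}; under {} L still reaches {A,B,D,T} ∋ A.
size 1: {B}, {D}, {T}; under {B} L still reaches {A} ∋ A.
size 2: {B,D}, {B,T}, {D,T}; under {B,D} L still reaches {A} ∋ A.
L↔A cannot be blocked by any observed set — no back-door set.
No mediator lies on a directed L→…→A path.
Neither criterion identifies P(A|do(L)) in this graph.

P(A|do(L)): not identifiable (no BD/FD set).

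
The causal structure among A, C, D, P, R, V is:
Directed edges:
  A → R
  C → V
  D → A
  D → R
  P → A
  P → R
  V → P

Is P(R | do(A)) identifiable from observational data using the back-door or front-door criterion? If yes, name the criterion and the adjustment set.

P(R|do(A)): backdoor, adjust for {D, P}.

desc(A)\{A}={R}; candidates ⊆ {C,D,P,V}.
size 0: {}; under {} A still reaches {C,D,P,R,V} ∋ R.
size 1: {C}, {D}, {P} …(+1); under {C} A still reaches {D,P,R,V} ∋ R.
{D,P}: A⊥R given {D,P} in G with A→· removed — back-door holds.
P(R|do(A)) = Σ_{D,P} P(R|A,D,P)·P(D,P).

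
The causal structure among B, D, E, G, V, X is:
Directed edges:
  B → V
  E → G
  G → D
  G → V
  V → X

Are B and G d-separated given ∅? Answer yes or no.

Yes — B ⊥ G | ∅.

Bayes-Ball from B | ∅ reaches {V,X}.
G ∉ reach(B|∅) ⇒ B ⊥ G | ∅.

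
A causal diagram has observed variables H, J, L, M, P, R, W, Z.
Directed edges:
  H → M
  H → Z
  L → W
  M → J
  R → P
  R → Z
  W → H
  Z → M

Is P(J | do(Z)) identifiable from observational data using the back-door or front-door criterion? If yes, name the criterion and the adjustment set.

desc(Z)\{Z}={J,M}; candidates ⊆ {H,L,P,R,W}.
size 0: {}; under {} Z still reaches {H,J,L,M,P,R,W} ∋ J.
{H}: Z⊥J given {H} in G with Z→· removed — back-door holds.
P(J|do(Z)) = Σ_{H} P(J|Z,H)·P(H).

P(J|do(Z)): backdoor, adjust for {H}.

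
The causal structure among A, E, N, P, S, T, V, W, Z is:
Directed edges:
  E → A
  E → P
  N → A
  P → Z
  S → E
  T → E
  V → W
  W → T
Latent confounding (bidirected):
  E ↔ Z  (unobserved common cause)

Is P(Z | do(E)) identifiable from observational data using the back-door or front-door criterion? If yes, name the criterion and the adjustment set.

P(Z|do(E)): frontdoor, adjust for {P}.

desc(E)\{E}={A,P,Z}; candidates ⊆ {N,S,T,V,W}.
E↔Z: latent back-door arc(s) into E.
size 0: {}; under {} E still reaches {S,T,V,W,Z} ∋ Z.
size 1: {N}, {S}, {T} …(+2); under {N} E still reaches {S,T,V,W,Z} ∋ Z.
size 2: {N,S}, {N,T}, {N,V} …(+7); under {N,S} E still reaches {T,V,W,Z} ∋ Z.
E↔Z cannot be blocked by any observed set — no back-door set.
{P}: (i) intercepts every directed E→Z path; (ii) no back-door E→{P}; (iii) {E} blocks every back-door {P}→Z. Front-door holds.
P(Z|do(E)) = Σ_{P} P(P|E) Σ_{E'} P(Z|P,E')P(E').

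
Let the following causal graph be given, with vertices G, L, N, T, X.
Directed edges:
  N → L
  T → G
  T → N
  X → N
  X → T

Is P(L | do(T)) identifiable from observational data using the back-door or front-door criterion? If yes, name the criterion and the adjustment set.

P(L|do(T)): backdoor, adjust for {X}.

desc(T)\{T}={G,L,N}; candidates ⊆ {X}.
size 0: {}; under {} T still reaches {L,N,X} ∋ L.
{X}: T⊥L given {X} in G with T→· removed — back-door holds.
P(L|do(T)) = Σ_{X} P(L|T,X)·P(X).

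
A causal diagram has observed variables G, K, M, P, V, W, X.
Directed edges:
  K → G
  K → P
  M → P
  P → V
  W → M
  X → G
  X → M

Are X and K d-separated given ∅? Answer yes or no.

Yes — X ⊥ K | ∅.

Bayes-Ball from X | ∅ reaches {G,M,P,V}.
K ∉ reach(X|∅) ⇒ X ⊥ K | ∅.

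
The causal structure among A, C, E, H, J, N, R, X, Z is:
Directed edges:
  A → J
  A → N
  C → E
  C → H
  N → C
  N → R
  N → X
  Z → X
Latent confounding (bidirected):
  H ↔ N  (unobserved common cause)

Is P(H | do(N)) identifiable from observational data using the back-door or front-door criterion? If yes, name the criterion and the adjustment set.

P(H|do(N)): frontdoor, adjust for {C}.

desc(N)\{N}={C,E,H,R,X}; candidates ⊆ {A,J,Z}.
N↔H: latent back-door arc(s) into N.
size 0: {}; under {} N still reaches {A,H,J} ∋ H.
size 1: {A}, {J}, {Z}; under {A} N still reaches {H} ∋ H.
size 2: {A,J}, {A,Z}, {J,Z}; under {A,J} N still reaches {H} ∋ H.
N↔H cannot be blocked by any observed set — no back-door set.
{C}: (i) intercepts every directed N→H path; (ii) no back-door N→{C}; (iii) {N} blocks every back-door {C}→H. Front-door holds.
P(H|do(N)) = Σ_{C} P(C|N) Σ_{N'} P(H|C,N')P(N').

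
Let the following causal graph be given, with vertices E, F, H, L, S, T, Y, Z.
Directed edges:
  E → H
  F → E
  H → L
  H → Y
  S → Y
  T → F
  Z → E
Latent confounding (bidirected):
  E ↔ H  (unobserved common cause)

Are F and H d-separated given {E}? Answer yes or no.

No — F and H are d-connected given {E}.

Bayes-Ball from F | {E} reaches {H,L,T,Y,Z}.
H ∈ reach(F|{E}) ⇒ F ⊥̸ H | {E}.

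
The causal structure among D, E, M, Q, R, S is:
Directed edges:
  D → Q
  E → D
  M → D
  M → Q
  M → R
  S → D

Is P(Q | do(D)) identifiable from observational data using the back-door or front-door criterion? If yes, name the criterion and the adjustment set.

P(Q|do(D)): backdoor, adjust for {M}.

desc(D)\{D}={Q}; candidates ⊆ {E,M,R,S}.
size 0: {}; under {} D still reaches {E,M,Q,R,S} ∋ Q.
{M}: D⊥Q given {M} in G with D→· removed — back-door holds.
P(Q|do(D)) = Σ_{M} P(Q|D,M)·P(M).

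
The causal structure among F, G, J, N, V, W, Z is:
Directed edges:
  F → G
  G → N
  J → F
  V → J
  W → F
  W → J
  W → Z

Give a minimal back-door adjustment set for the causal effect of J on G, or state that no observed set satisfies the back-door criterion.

J→G: minimal back-door set {W}.

desc(J)\{J}={F,G,N}; candidates ⊆ {V,W,Z}.
size 0: {}; under {} J still reaches {F,G,N,V,W,Z} ∋ G.
{W}: J⊥G given {W} in G with J→· removed — back-door holds.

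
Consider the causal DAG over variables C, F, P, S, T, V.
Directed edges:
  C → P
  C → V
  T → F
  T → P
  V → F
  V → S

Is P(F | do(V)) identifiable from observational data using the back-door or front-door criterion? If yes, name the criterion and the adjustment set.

P(F|do(V)): backdoor, adjust for ∅.

desc(V)\{V}={F,S}; candidates ⊆ {C,P,T}.
∅: V⊥F given ∅ in G with V→· removed — back-door holds.
P(F|do(V)) = P(F|V) — no adjustment needed.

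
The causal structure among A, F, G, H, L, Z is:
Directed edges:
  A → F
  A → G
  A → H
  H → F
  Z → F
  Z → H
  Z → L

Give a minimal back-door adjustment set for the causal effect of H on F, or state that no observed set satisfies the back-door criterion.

desc(H)\{H}={F}; candidates ⊆ {A,G,L,Z}.
size 0: {}; under {} H still reaches {A,F,G,L,Z} ∋ F.
size 1: {A}, {G}, {L} …(+1); under {A} H still reaches {F,L,Z} ∋ F.
{A,Z}: H⊥F given {A,Z} in G with H→· removed — back-door holds.

H→F: minimal back-door set {A, Z}.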